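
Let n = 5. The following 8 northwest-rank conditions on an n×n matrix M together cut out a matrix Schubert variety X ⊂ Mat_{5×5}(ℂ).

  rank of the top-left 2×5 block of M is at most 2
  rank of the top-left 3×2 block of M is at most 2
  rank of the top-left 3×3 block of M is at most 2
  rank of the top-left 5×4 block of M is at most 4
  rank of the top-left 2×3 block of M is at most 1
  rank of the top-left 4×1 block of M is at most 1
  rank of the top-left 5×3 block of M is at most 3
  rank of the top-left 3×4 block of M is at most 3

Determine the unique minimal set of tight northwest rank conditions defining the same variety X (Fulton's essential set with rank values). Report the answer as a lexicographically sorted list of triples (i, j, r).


Reconstructing r_w from the 8 given conditions:

  i=1: 1  1  1  1  1
  i=2: 1  1  1  2  2
  i=3: 1  2  2  3  3
  i=4: 1  2  3  4  4
  i=5: 1  2  3  4  5

the unique w with this rank table is (1, 4, 2, 3, 5).

Rothe diagram D(w) (2 cells), 1 SE-corner (essential condition):

[(2, 3, 1)]


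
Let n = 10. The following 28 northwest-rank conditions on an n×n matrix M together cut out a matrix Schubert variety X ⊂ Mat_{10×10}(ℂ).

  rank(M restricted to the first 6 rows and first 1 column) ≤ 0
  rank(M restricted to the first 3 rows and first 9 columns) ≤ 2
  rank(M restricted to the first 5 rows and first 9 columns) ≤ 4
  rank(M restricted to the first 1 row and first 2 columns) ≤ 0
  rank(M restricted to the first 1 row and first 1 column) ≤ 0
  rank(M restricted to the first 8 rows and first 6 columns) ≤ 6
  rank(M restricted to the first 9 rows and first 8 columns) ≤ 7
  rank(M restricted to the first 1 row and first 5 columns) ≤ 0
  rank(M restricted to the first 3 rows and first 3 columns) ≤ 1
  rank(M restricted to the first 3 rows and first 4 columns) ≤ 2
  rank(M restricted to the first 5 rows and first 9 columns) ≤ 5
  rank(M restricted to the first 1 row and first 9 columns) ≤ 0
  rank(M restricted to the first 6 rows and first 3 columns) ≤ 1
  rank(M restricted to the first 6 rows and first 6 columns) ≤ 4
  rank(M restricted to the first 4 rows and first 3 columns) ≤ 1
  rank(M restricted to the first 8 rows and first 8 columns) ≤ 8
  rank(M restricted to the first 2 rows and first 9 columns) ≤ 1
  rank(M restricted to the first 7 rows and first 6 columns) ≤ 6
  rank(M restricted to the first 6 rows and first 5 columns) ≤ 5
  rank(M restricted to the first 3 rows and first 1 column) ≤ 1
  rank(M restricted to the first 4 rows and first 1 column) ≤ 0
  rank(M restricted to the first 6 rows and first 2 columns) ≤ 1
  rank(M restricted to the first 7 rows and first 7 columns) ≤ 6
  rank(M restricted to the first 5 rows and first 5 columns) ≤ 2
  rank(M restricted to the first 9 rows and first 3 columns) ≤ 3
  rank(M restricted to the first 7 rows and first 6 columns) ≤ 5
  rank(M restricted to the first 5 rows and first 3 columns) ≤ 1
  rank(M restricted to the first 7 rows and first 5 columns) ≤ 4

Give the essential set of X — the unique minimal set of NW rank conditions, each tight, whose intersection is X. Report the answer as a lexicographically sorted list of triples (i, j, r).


Rank table r_w(10×10) implied by the 28 constraints:

  row 1: 0 | 0 | 0 | 0 | 0 | 0 | 0 | 0 | 0 | 1
  row 2: 0 | 1 | 1 | 1 | 1 | 1 | 1 | 1 | 1 | 2
  row 3: 0 | 1 | 1 | 2 | 2 | 2 | 2 | 2 | 2 | 3
  row 4: 0 | 1 | 1 | 2 | 2 | 3 | 3 | 3 | 3 | 4
  row 5: 0 | 1 | 1 | 2 | 2 | 3 | 4 | 4 | 4 | 5
  row 6: 0 | 1 | 1 | 2 | 3 | 4 | 5 | 5 | 5 | 6
  row 7: 1 | 2 | 2 | 3 | 4 | 5 | 6 | 6 | 6 | 7
  row 8: 1 | 2 | 3 | 4 | 5 | 6 | 7 | 7 | 7 | 8
  row 9: 1 | 2 | 3 | 4 | 5 | 6 | 7 | 7 | 8 | 9
  row 10: 1 | 2 | 3 | 4 | 5 | 6 | 7 | 8 | 9 | 10

giving w = (10, 2, 4, 6, 7, 5, 1, 3, 9, 8) via Δ²R.

5 SE-corners of the 21-cell Rothe diagram give Ess(w):

[(1, 9, 0), (5, 5, 2), (6, 1, 0), (6, 3, 1), (9, 8, 7)]


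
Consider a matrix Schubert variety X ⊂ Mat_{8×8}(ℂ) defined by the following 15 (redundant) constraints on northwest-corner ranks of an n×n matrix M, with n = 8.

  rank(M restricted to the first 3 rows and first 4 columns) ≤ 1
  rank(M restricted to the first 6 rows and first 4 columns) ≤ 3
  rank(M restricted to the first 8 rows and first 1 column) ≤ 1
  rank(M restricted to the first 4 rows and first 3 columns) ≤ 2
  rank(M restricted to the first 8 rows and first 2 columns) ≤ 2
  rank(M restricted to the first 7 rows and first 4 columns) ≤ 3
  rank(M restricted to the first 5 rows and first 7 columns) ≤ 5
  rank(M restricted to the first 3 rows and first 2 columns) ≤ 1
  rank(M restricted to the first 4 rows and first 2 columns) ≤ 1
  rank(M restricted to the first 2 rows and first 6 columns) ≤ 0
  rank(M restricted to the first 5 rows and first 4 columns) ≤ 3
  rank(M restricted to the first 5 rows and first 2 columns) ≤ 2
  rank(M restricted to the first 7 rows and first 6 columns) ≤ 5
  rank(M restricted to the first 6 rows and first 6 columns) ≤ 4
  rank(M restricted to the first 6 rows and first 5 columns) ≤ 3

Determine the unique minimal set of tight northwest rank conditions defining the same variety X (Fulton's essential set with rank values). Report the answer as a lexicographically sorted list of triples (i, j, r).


Reconstructing r_w from the 15 given conditions:

  row 1: 0 0 0 0 0 0 1 1
  row 2: 0 0 0 0 0 0 1 2
  row 3: 1 1 1 1 1 1 2 3
  row 4: 1 1 2 2 2 2 3 4
  row 5: 1 2 3 3 3 3 4 5
  row 6: 1 2 3 3 3 4 5 6
  row 7: 1 2 3 3 4 5 6 7
  row 8: 1 2 3 4 5 6 7 8

the unique w with this rank table is (7, 8, 1, 3, 2, 6, 5, 4).

Rothe diagram D(w) (16 cells), 4 SE-corners (essential conditions):

[(2, 6, 0), (4, 2, 1), (6, 5, 3), (7, 4, 3)]


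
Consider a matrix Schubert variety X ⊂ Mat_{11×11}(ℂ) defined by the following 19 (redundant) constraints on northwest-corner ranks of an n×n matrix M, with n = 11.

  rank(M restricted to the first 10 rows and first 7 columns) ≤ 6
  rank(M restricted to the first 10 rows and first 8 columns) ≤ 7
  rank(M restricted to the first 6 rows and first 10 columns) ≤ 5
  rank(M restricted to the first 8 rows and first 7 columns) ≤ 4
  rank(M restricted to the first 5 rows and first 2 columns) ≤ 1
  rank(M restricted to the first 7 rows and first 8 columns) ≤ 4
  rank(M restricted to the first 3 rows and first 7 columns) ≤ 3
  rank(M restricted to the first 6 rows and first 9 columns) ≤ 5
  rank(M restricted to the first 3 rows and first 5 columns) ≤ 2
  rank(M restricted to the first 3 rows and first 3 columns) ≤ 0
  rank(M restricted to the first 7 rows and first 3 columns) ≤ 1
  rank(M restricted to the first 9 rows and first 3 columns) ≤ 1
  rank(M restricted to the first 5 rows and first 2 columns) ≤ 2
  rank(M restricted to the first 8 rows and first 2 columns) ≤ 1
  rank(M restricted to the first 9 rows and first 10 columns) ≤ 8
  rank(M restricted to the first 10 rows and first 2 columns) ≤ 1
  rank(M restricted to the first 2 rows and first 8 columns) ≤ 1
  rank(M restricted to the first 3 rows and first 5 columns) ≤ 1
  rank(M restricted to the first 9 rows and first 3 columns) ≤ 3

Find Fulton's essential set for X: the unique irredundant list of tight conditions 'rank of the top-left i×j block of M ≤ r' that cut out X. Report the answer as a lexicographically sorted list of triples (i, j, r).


Rank table r_w(11×11) implied by the 19 constraints:

  i=1: 0, 0, 0, 1, 1, 1, 1, 1, 1, 1, 1
  i=2: 0, 0, 0, 1, 1, 1, 1, 1, 2, 2, 2
  i=3: 0, 0, 0, 1, 1, 2, 2, 2, 3, 3, 3
  i=4: 1, 1, 1, 2, 2, 3, 3, 3, 4, 4, 4
  i=5: 1, 1, 1, 2, 3, 4, 4, 4, 5, 5, 5
  i=6: 1, 1, 1, 2, 3, 4, 4, 4, 5, 5, 6
  i=7: 1, 1, 1, 2, 3, 4, 4, 4, 5, 6, 7
  i=8: 1, 1, 1, 2, 3, 4, 4, 5, 6, 7, 8
  i=9: 1, 1, 1, 2, 3, 4, 5, 6, 7, 8, 9
  i=10: 1, 1, 2, 3, 4, 5, 6, 7, 8, 9, 10
  i=11: 1, 2, 3, 4, 5, 6, 7, 8, 9, 10, 11

the unique w with this rank table is (4, 9, 6, 1, 5, 11, 10, 8, 7, 3, 2).

|D(w)|=31, |Ess(w)|=8:

[(2, 8, 1), (3, 3, 0), (3, 5, 1), (6, 10, 5), (7, 8, 4), (8, 7, 4), (9, 3, 1), (10, 2, 1)]


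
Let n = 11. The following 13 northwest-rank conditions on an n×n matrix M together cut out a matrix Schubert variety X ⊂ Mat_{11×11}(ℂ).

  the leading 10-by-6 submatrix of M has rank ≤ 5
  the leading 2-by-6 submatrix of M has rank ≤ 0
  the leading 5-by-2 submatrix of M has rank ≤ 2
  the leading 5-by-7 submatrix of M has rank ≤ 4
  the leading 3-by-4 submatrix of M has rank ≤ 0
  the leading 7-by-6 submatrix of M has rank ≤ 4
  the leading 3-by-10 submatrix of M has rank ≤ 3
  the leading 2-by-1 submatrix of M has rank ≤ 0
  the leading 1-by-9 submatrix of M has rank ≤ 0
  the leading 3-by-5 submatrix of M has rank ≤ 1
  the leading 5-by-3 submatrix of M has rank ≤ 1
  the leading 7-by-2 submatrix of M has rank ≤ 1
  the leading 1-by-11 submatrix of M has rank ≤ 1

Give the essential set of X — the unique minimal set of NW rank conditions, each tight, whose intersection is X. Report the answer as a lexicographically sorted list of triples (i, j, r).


Rank table r_w(11×11) implied by the 13 constraints:

  0  0  0  0  0  0  0  0  0  1  1
  0  0  0  0  0  0  1  1  1  2  2
  0  0  0  0  1  1  2  2  2  3  3
  1  1  1  1  2  2  3  3  3  4  4
  1  1  1  2  3  3  4  4  4  5  5
  1  1  2  3  4  4  5  5  5  6  6
  1  1  2  3  4  4  5  6  6  7  7
  1  2  3  4  5  5  6  7  7  8  8
  1  2  3  4  5  5  6  7  8  9  9
  1  2  3  4  5  5  6  7  8  9  10
  1  2  3  4  5  6  7  8  9  10  11

second differences of R give the permutation w = (10, 7, 5, 1, 4, 3, 8, 2, 9, 11, 6).

D(w) has 26 cells with 7 SE-corners; essential set:

[(1, 9, 0), (2, 6, 0), (3, 4, 0), (5, 3, 1), (7, 2, 1), (7, 6, 4), (10, 6, 5)]


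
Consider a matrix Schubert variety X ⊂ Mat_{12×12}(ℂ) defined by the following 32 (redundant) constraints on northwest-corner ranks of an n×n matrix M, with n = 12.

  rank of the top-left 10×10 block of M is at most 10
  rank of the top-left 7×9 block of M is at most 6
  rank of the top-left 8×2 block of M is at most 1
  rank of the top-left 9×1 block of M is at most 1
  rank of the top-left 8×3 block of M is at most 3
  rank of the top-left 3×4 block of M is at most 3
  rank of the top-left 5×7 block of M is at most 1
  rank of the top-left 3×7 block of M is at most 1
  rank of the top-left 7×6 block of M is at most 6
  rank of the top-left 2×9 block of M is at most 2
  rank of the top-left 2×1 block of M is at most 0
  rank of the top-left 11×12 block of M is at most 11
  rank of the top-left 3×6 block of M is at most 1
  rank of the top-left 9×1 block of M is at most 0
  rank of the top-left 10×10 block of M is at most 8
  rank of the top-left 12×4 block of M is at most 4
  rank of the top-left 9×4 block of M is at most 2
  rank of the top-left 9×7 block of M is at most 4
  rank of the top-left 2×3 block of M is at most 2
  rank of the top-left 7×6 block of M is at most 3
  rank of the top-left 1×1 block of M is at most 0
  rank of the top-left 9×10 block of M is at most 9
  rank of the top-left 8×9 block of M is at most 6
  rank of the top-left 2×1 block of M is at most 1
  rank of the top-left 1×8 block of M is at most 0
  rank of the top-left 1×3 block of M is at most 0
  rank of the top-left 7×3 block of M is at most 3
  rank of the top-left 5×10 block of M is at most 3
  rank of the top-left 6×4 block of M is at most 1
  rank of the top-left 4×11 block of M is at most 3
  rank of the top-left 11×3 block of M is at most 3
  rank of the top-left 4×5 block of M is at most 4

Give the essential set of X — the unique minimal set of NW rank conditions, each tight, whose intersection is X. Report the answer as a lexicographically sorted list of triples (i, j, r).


The tightest implied rank at each (i,j), from the 32 conditions:

  row 1: 0 0 0 0 0 0 0 0 1 1 1 1
  row 2: 0 1 1 1 1 1 1 1 2 2 2 2
  row 3: 0 1 1 1 1 1 1 2 3 3 3 3
  row 4: 0 1 1 1 1 1 1 2 3 3 3 4
  row 5: 0 1 1 1 1 1 1 2 3 3 4 5
  row 6: 0 1 1 1 2 2 2 3 4 4 5 6
  row 7: 0 1 2 2 3 3 3 4 5 5 6 7
  row 8: 0 1 2 2 3 4 4 5 6 6 7 8
  row 9: 0 1 2 2 3 4 4 5 6 7 8 9
  row 10: 1 2 3 3 4 5 5 6 7 8 9 10
  row 11: 1 2 3 4 5 6 6 7 8 9 10 11
  row 12: 1 2 3 4 5 6 7 8 9 10 11 12

reading off 1-entries of Δ²R: w = (9, 2, 8, 12, 11, 5, 3, 6, 10, 1, 4, 7).

D(w) has 39 cells with 8 SE-corners; essential set:

[(1, 8, 0), (4, 11, 3), (5, 7, 1), (5, 10, 3), (6, 4, 1), (9, 1, 0), (9, 4, 2), (9, 7, 4)]


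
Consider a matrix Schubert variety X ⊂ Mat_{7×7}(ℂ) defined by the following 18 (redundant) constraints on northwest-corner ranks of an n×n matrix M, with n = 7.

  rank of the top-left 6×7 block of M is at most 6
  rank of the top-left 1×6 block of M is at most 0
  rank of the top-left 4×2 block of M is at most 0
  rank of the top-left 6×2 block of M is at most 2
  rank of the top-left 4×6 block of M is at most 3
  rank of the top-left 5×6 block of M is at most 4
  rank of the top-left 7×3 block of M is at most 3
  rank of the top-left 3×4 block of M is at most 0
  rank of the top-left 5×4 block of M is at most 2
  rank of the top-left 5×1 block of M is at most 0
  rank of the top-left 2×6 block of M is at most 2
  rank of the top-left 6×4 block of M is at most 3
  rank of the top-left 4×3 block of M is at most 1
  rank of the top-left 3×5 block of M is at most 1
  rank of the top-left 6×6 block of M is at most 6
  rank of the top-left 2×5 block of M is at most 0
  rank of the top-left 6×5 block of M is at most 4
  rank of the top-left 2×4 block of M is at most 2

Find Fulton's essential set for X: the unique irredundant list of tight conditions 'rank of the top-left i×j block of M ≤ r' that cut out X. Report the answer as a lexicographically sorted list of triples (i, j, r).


The tightest implied rank at each (i,j), from the 18 conditions:

  R[1]: 0  0  0  0  0  0  1
  R[2]: 0  0  0  0  0  1  2
  R[3]: 0  0  0  0  1  2  3
  R[4]: 0  0  1  1  2  3  4
  R[5]: 0  1  2  2  3  4  5
  R[6]: 1  2  3  3  4  5  6
  R[7]: 1  2  3  4  5  6  7

hence w(1..7) = (7, 6, 5, 3, 2, 1, 4).

|D(w)|=18, |Ess(w)|=5:

[(1, 6, 0), (2, 5, 0), (3, 4, 0), (4, 2, 0), (5, 1, 0)]


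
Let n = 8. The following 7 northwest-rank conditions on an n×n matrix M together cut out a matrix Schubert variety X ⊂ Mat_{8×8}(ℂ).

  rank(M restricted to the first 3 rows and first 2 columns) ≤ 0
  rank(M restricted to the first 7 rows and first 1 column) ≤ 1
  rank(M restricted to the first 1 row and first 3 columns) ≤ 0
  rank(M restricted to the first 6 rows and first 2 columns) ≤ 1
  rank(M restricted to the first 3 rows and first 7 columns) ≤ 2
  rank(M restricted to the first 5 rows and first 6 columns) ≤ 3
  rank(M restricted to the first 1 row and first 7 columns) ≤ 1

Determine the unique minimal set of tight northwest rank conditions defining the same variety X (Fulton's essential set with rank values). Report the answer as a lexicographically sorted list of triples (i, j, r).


Recovering R(i,j) via the rank-extension bound from the 7 conditions:

  i=1: 0  0  0  1  1  1  1  1
  i=2: 0  0  1  2  2  2  2  2
  i=3: 0  0  1  2  2  2  2  3
  i=4: 1  1  2  3  3  3  3  4
  i=5: 1  1  2  3  3  3  4  5
  i=6: 1  1  2  3  4  4  5  6
  i=7: 1  2  3  4  5  5  6  7
  i=8: 1  2  3  4  5  6  7  8

so w = (4, 3, 8, 1, 7, 5, 2, 6).

|D(w)|=14, |Ess(w)|=5:

[(1, 3, 0), (3, 2, 0), (3, 7, 2), (5, 6, 3), (6, 2, 1)]


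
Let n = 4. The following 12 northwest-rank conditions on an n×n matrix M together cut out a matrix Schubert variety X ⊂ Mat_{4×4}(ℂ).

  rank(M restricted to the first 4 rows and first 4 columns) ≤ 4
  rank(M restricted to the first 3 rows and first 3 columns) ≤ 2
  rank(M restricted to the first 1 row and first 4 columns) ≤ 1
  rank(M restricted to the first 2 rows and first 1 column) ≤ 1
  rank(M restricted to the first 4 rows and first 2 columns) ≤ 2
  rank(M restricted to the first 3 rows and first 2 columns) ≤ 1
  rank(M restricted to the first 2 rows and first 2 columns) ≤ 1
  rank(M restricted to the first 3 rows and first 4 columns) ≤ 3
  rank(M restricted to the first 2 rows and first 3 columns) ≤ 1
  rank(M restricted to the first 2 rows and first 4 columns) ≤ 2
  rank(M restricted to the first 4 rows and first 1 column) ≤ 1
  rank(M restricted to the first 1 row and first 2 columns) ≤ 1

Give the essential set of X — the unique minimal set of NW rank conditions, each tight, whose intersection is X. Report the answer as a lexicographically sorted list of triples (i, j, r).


Recovering R(i,j) via the rank-extension bound from the 12 conditions:

  i=1: 1 | 1 | 1 | 1
  i=2: 1 | 1 | 1 | 2
  i=3: 1 | 1 | 2 | 3
  i=4: 1 | 2 | 3 | 4

the unique w with this rank table is (1, 4, 3, 2).

2 SE-corners of the 3-cell Rothe diagram give Ess(w):

[(2, 3, 1), (3, 2, 1)]


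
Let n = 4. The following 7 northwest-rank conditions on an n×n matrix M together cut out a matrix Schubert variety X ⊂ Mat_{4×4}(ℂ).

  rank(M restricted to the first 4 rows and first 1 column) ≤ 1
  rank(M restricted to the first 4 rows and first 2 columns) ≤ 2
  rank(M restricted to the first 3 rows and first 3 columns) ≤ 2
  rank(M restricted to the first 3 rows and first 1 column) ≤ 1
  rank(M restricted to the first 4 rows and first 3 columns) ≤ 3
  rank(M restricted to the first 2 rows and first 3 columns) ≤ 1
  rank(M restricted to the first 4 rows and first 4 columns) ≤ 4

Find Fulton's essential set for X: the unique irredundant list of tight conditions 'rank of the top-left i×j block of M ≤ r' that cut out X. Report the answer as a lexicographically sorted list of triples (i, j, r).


Propagating the 7 rank bounds to every northwest block:

  1  1  1  1
  1  1  1  2
  1  2  2  3
  1  2  3  4

so w = (1, 4, 2, 3).

1 SE-corner of the 2-cell Rothe diagram gives Ess(w):

[(2, 3, 1)]


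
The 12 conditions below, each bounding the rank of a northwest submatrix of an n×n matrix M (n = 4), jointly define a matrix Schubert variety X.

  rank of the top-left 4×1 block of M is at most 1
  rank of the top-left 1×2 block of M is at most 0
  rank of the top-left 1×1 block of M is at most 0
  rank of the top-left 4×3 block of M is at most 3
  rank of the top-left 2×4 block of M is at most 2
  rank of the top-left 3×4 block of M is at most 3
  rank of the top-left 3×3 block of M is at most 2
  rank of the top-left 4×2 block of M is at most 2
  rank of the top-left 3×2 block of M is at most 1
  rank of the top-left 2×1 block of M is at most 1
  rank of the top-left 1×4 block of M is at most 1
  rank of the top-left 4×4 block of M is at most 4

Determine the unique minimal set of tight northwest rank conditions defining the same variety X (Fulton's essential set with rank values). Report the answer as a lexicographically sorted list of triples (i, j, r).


Rank table r_w(4×4) implied by the 12 constraints:

  0  0  1  1
  1  1  2  2
  1  1  2  3
  1  2  3  4

the unique w with this rank table is (3, 1, 4, 2).

ℓ(w)=3; the 2 essential cells (i,j,r):

[(1, 2, 0), (3, 2, 1)]


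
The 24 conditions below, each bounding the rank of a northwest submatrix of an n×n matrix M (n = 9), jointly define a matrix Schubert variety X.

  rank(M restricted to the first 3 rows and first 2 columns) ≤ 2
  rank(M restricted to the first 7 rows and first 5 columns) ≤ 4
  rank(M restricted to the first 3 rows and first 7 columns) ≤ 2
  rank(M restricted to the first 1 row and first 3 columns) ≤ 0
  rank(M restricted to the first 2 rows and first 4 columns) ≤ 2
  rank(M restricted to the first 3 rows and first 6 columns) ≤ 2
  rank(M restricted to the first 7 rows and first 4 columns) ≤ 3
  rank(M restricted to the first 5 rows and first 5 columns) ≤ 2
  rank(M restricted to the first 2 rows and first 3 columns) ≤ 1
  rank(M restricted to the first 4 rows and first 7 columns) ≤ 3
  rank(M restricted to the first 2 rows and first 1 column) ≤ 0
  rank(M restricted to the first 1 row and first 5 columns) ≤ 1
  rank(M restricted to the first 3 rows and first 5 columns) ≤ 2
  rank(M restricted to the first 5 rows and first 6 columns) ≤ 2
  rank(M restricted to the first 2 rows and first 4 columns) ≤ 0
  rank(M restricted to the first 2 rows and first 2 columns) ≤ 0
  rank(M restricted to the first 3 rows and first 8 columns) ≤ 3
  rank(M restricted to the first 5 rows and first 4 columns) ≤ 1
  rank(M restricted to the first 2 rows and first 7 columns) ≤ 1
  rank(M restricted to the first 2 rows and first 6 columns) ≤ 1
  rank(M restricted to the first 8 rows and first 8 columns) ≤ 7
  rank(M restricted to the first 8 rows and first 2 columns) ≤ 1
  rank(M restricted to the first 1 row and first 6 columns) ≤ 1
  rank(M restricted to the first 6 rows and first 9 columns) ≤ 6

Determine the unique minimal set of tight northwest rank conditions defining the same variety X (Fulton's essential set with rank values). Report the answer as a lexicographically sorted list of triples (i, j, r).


Computing R[i][j] = min implied NW-rank bound (n=9, 24 conditions):

  row 1: 0 0 0 0 1 1 1 1 1
  row 2: 0 0 0 0 1 1 1 2 2
  row 3: 1 1 1 1 2 2 2 3 3
  row 4: 1 1 1 1 2 2 3 4 4
  row 5: 1 1 1 1 2 2 3 4 5
  row 6: 1 1 2 2 3 3 4 5 6
  row 7: 1 1 2 3 4 4 5 6 7
  row 8: 1 1 2 3 4 5 6 7 8
  row 9: 1 2 3 4 5 6 7 8 9

reading off 1-entries of Δ²R: w = (5, 8, 1, 7, 9, 3, 4, 6, 2).

Fulton essential set (5 of the 21 Rothe cells):

[(2, 4, 0), (2, 7, 1), (5, 4, 1), (5, 6, 2), (8, 2, 1)]


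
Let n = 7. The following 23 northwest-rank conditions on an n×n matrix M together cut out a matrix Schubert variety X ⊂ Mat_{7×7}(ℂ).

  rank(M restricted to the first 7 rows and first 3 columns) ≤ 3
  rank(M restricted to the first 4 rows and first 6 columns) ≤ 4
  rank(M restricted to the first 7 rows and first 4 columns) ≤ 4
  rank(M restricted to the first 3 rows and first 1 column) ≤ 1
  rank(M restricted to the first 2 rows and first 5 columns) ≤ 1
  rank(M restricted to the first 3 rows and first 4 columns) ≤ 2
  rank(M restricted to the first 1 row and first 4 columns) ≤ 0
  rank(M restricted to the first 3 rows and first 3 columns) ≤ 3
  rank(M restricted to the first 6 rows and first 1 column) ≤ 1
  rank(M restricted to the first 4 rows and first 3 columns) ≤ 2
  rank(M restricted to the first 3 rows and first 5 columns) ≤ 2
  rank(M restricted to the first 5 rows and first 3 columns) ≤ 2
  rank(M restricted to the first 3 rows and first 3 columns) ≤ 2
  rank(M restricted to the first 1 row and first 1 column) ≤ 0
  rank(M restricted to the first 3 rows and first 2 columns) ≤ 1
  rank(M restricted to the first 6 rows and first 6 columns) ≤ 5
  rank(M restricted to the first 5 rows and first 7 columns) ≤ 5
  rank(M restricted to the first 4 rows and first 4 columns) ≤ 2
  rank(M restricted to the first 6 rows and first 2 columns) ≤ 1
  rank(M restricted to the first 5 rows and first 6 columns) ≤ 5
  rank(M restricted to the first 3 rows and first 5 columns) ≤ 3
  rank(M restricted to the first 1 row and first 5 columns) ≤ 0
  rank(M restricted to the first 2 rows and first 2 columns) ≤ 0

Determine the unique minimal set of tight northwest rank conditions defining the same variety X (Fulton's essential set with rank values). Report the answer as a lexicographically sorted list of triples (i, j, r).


The tightest implied rank at each (i,j), from the 23 conditions:

  i=1: 0  0  0  0  0  1  1
  i=2: 0  0  1  1  1  2  2
  i=3: 1  1  2  2  2  3  3
  i=4: 1  1  2  2  3  4  4
  i=5: 1  1  2  3  4  5  5
  i=6: 1  1  2  3  4  5  6
  i=7: 1  2  3  4  5  6  7

reading off 1-entries of Δ²R: w = (6, 3, 1, 5, 4, 7, 2).

D(w) has 11 cells with 4 SE-corners; essential set:

[(1, 5, 0), (2, 2, 0), (4, 4, 2), (6, 2, 1)]


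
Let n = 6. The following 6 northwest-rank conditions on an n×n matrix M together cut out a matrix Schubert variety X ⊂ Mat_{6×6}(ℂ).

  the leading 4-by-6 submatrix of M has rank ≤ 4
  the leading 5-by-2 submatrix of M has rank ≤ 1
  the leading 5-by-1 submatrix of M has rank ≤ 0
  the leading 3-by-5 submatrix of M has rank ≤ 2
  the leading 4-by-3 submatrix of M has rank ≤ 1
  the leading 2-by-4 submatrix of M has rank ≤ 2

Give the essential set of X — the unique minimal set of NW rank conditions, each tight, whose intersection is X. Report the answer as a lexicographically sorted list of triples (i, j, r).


The tightest implied rank at each (i,j), from the 6 conditions:

  row 1: 0, 1, 1, 1, 1, 1
  row 2: 0, 1, 1, 2, 2, 2
  row 3: 0, 1, 1, 2, 2, 3
  row 4: 0, 1, 1, 2, 3, 4
  row 5: 0, 1, 2, 3, 4, 5
  row 6: 1, 2, 3, 4, 5, 6

the unique w with this rank table is (2, 4, 6, 5, 3, 1).

Rothe diagram D(w) (9 cells), 3 SE-corners (essential conditions):

[(3, 5, 2), (4, 3, 1), (5, 1, 0)]


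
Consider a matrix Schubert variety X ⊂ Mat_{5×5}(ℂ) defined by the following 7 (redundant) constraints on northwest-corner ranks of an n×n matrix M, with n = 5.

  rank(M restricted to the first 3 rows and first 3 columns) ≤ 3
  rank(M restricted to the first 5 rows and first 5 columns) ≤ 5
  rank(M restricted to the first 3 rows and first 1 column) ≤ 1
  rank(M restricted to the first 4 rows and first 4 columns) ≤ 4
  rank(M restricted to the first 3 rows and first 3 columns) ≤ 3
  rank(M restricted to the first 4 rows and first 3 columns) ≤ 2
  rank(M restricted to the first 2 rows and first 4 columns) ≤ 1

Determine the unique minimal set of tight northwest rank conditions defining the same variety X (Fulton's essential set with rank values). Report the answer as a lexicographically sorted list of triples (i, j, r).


Propagating the 7 rank bounds to every northwest block:

  1  1  1  1  1
  1  1  1  1  2
  1  2  2  2  3
  1  2  2  3  4
  1  2  3  4  5

second differences of R give the permutation w = (1, 5, 2, 4, 3).

2 SE-corners of the 4-cell Rothe diagram give Ess(w):

[(2, 4, 1), (4, 3, 2)]


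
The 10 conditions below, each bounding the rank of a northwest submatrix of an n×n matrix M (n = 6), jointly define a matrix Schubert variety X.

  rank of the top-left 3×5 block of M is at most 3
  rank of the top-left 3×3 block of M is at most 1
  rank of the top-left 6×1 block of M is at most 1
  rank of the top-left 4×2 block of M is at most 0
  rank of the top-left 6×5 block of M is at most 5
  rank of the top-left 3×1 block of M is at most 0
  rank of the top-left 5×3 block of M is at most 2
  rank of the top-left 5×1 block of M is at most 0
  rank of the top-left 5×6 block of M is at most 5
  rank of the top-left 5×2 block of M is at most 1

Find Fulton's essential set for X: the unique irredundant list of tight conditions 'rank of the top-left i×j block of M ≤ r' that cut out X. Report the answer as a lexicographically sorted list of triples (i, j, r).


Reconstructing r_w from the 10 given conditions:

  R[1]: 0 | 0 | 1 | 1 | 1 | 1
  R[2]: 0 | 0 | 1 | 2 | 2 | 2
  R[3]: 0 | 0 | 1 | 2 | 3 | 3
  R[4]: 0 | 0 | 1 | 2 | 3 | 4
  R[5]: 0 | 1 | 2 | 3 | 4 | 5
  R[6]: 1 | 2 | 3 | 4 | 5 | 6

so w = (3, 4, 5, 6, 2, 1).

D(w) has 9 cells with 2 SE-corners; essential set:

[(4, 2, 0), (5, 1, 0)]


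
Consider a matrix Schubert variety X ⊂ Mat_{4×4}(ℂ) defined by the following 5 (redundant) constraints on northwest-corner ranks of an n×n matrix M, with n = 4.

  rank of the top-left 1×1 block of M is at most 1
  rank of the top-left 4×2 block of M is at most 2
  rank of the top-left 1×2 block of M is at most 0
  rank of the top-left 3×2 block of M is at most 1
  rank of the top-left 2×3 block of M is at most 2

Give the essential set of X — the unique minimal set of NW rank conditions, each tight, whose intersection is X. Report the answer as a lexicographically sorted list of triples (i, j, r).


Propagating the 5 rank bounds to every northwest block:

  row 1: 0  0  1  1
  row 2: 1  1  2  2
  row 3: 1  1  2  3
  row 4: 1  2  3  4

reading off 1-entries of Δ²R: w = (3, 1, 4, 2).

Rothe diagram D(w) (3 cells), 2 SE-corners (essential conditions):

[(1, 2, 0), (3, 2, 1)]


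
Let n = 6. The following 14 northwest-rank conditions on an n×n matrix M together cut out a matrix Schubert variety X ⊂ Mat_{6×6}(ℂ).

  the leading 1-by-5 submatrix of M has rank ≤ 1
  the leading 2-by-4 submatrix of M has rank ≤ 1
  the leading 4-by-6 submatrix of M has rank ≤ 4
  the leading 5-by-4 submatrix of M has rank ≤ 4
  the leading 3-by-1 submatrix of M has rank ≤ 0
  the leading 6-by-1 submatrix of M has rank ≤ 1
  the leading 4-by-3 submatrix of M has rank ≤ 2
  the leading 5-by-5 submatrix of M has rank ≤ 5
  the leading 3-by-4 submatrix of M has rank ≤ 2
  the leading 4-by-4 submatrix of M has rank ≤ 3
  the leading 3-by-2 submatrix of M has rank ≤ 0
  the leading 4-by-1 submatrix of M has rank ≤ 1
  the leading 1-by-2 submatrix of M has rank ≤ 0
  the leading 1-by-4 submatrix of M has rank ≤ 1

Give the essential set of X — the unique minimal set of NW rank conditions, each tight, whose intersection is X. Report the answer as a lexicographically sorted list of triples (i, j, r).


Recovering R(i,j) via the rank-extension bound from the 14 conditions:

  R[1]: 0 0 1 1 1 1
  R[2]: 0 0 1 1 2 2
  R[3]: 0 0 1 2 3 3
  R[4]: 1 1 2 3 4 4
  R[5]: 1 2 3 4 5 5
  R[6]: 1 2 3 4 5 6

the unique w with this rank table is (3, 5, 4, 1, 2, 6).

2 SE-corners of the 7-cell Rothe diagram give Ess(w):

[(2, 4, 1), (3, 2, 0)]


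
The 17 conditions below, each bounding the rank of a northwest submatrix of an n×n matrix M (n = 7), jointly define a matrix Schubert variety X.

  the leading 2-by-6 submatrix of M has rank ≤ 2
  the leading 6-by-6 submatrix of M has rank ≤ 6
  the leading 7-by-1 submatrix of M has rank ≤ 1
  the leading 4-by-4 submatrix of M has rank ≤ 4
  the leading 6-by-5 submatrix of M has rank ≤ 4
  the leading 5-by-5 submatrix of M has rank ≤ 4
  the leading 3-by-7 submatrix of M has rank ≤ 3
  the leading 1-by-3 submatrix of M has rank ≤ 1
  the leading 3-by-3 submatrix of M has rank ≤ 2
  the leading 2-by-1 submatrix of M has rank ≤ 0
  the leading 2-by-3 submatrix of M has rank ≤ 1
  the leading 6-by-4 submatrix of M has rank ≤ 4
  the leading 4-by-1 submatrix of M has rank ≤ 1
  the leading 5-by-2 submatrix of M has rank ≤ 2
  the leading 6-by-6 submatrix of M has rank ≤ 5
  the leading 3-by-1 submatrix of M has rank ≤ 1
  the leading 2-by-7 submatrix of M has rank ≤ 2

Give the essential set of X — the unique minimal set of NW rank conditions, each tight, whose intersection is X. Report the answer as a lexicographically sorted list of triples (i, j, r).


Rank table r_w(7×7) implied by the 17 constraints:

  R[1]: 0 1 1 1 1 1 1
  R[2]: 0 1 1 2 2 2 2
  R[3]: 1 2 2 3 3 3 3
  R[4]: 1 2 3 4 4 4 4
  R[5]: 1 2 3 4 4 5 5
  R[6]: 1 2 3 4 4 5 6
  R[7]: 1 2 3 4 5 6 7

giving w = (2, 4, 1, 3, 6, 7, 5) via Δ²R.

|D(w)|=5, |Ess(w)|=3:

[(2, 1, 0), (2, 3, 1), (6, 5, 4)]


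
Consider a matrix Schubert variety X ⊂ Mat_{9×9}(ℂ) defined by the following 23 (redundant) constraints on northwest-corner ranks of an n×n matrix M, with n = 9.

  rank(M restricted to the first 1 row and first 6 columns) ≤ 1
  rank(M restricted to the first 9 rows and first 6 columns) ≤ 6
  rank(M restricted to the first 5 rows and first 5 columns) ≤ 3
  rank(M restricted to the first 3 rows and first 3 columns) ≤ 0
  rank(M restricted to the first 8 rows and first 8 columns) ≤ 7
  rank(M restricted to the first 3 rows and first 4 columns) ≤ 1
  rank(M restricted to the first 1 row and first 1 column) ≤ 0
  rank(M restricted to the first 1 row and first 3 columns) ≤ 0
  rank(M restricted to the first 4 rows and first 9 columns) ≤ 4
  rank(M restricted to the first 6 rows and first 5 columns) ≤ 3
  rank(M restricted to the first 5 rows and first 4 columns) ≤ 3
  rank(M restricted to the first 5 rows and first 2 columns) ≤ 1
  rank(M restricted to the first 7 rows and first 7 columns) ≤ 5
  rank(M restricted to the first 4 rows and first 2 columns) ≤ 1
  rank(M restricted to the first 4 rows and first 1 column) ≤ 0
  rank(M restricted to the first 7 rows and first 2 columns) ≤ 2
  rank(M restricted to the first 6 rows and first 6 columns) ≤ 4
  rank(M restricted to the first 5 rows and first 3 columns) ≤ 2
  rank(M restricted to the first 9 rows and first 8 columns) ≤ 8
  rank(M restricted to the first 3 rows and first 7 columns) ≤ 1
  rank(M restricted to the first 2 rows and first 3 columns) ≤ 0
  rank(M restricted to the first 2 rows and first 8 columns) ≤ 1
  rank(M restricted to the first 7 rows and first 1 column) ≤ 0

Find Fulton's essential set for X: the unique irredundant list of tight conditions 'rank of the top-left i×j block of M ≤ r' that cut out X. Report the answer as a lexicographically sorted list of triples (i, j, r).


Reconstructing r_w from the 23 given conditions:

  R[1]: 0 0 0 1 1 1 1 1 1
  R[2]: 0 0 0 1 1 1 1 1 2
  R[3]: 0 0 0 1 1 1 1 2 3
  R[4]: 0 1 1 2 2 2 2 3 4
  R[5]: 0 1 2 3 3 3 3 4 5
  R[6]: 0 1 2 3 3 4 4 5 6
  R[7]: 0 1 2 3 4 5 5 6 7
  R[8]: 1 2 3 4 5 6 6 7 8
  R[9]: 1 2 3 4 5 6 7 8 9

the unique w with this rank table is (4, 9, 8, 2, 3, 6, 5, 1, 7).

ℓ(w)=21; the 5 essential cells (i,j,r):

[(2, 8, 1), (3, 3, 0), (3, 7, 1), (6, 5, 3), (7, 1, 0)]


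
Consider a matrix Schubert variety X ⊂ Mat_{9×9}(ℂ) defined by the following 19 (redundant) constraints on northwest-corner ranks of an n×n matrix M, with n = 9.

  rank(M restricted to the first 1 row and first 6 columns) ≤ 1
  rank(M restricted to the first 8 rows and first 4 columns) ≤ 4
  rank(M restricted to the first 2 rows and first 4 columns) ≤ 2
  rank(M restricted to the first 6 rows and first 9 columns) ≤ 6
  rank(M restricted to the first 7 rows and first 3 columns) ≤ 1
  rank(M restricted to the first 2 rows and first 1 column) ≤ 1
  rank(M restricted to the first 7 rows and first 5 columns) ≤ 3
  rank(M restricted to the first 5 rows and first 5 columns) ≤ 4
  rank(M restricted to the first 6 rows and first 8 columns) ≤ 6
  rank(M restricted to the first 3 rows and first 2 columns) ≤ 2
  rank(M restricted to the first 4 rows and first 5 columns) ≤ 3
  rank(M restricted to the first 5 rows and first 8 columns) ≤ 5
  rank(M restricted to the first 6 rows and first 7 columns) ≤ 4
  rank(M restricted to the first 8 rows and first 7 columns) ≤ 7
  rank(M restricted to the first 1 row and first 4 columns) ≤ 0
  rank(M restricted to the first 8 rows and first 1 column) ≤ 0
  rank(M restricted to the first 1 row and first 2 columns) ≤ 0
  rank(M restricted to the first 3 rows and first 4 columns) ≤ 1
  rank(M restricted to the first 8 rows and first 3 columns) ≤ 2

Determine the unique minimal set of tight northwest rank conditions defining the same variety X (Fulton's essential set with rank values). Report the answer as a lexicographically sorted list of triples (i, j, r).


The tightest implied rank at each (i,j), from the 19 conditions:

  i=1: 0, 0, 0, 0, 1, 1, 1, 1, 1
  i=2: 0, 1, 1, 1, 2, 2, 2, 2, 2
  i=3: 0, 1, 1, 1, 2, 3, 3, 3, 3
  i=4: 0, 1, 1, 2, 3, 4, 4, 4, 4
  i=5: 0, 1, 1, 2, 3, 4, 4, 5, 5
  i=6: 0, 1, 1, 2, 3, 4, 4, 5, 6
  i=7: 0, 1, 1, 2, 3, 4, 5, 6, 7
  i=8: 0, 1, 2, 3, 4, 5, 6, 7, 8
  i=9: 1, 2, 3, 4, 5, 6, 7, 8, 9

reading off 1-entries of Δ²R: w = (5, 2, 6, 4, 8, 9, 7, 3, 1).

Fulton essential set (5 of the 19 Rothe cells):

[(1, 4, 0), (3, 4, 1), (6, 7, 4), (7, 3, 1), (8, 1, 0)]


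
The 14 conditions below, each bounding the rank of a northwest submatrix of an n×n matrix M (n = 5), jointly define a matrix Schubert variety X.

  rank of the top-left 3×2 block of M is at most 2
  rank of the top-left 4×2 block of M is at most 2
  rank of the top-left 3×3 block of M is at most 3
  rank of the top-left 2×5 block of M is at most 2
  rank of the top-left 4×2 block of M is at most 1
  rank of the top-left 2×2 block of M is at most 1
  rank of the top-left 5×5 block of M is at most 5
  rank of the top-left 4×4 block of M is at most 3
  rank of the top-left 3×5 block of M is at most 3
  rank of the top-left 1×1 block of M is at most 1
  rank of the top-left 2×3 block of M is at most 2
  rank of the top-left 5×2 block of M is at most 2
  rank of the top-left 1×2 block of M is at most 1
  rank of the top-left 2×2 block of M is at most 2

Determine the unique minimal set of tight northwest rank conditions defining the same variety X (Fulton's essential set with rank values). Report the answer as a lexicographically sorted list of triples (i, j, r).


Recovering R(i,j) via the rank-extension bound from the 14 conditions:

  row 1: 1  1  1  1  1
  row 2: 1  1  2  2  2
  row 3: 1  1  2  3  3
  row 4: 1  1  2  3  4
  row 5: 1  2  3  4  5

so w = (1, 3, 4, 5, 2).

1 SE-corner of the 3-cell Rothe diagram gives Ess(w):

[(4, 2, 1)]


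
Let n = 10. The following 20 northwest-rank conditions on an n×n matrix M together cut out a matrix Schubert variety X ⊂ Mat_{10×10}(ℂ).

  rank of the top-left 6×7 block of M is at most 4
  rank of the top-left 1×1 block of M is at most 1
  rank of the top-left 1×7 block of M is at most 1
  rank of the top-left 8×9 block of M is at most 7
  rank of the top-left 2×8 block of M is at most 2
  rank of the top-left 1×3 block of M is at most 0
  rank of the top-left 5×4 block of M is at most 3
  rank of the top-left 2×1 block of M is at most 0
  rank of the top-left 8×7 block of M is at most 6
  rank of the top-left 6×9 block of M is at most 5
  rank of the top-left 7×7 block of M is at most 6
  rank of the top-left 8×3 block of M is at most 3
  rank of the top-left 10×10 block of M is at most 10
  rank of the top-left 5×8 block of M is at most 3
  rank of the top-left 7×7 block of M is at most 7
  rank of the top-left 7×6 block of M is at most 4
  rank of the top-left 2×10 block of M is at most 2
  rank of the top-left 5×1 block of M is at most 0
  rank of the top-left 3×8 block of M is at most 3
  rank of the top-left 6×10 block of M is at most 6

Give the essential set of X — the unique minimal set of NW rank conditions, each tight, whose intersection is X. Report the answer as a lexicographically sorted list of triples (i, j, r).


Rank table r_w(10×10) implied by the 20 constraints:

  row 1: 0 0 0 1 1 1 1 1 1 1
  row 2: 0 1 1 2 2 2 2 2 2 2
  row 3: 0 1 2 3 3 3 3 3 3 3
  row 4: 0 1 2 3 3 3 3 3 4 4
  row 5: 0 1 2 3 3 3 3 3 4 5
  row 6: 1 2 3 4 4 4 4 4 5 6
  row 7: 1 2 3 4 4 4 5 5 6 7
  row 8: 1 2 3 4 5 5 6 6 7 8
  row 9: 1 2 3 4 5 6 7 7 8 9
  row 10: 1 2 3 4 5 6 7 8 9 10

hence w(1..10) = (4, 2, 3, 9, 10, 1, 7, 5, 6, 8).

ℓ(w)=17; the 4 essential cells (i,j,r):

[(1, 3, 0), (5, 1, 0), (5, 8, 3), (7, 6, 4)]


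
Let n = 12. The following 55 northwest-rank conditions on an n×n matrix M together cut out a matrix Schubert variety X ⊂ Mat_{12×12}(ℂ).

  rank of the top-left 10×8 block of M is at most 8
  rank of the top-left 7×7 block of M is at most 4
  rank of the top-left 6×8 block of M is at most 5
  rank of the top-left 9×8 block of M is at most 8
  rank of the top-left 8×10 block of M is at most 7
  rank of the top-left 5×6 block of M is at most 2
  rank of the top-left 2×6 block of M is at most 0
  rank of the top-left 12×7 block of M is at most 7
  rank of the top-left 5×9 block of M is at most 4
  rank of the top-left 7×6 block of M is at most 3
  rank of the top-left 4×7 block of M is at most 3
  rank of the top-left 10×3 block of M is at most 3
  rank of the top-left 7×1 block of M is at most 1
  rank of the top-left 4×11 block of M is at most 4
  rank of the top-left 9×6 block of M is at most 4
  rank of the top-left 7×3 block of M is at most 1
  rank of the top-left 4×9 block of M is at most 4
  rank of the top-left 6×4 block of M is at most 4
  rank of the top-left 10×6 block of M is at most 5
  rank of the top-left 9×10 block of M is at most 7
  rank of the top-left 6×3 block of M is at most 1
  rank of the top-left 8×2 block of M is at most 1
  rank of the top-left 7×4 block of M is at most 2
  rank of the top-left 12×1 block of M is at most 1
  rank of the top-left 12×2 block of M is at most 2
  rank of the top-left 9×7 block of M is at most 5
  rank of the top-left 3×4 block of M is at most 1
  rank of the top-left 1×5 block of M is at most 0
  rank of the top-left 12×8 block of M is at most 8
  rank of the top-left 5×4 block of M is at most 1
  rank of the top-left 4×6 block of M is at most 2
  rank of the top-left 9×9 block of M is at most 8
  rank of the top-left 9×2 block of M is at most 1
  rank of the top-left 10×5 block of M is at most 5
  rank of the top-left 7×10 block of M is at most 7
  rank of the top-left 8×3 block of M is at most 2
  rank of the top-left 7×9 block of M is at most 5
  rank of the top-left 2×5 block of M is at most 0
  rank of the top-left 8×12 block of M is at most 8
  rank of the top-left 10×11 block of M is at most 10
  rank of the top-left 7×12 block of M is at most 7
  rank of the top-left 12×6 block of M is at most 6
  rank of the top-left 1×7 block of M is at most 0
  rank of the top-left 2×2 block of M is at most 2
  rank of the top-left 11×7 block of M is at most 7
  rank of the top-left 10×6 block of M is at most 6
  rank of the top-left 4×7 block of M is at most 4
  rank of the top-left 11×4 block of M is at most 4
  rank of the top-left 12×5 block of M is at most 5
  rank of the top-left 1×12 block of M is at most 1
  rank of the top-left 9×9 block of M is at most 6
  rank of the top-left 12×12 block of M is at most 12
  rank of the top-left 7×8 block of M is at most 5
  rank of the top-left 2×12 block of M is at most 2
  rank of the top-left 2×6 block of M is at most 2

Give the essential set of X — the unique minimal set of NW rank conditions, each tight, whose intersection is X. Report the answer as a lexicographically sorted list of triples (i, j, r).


Rank table r_w(12×12) implied by the 55 constraints:

  R[1]: 0  0  0  0  0  0  0  1  1  1  1  1
  R[2]: 0  0  0  0  0  0  1  2  2  2  2  2
  R[3]: 1  1  1  1  1  1  2  3  3  3  3  3
  R[4]: 1  1  1  1  2  2  3  4  4  4  4  4
  R[5]: 1  1  1  1  2  2  3  4  4  5  5  5
  R[6]: 1  1  1  2  3  3  4  5  5  6  6  6
  R[7]: 1  1  1  2  3  3  4  5  5  6  7  7
  R[8]: 1  1  2  3  4  4  5  6  6  7  8  8
  R[9]: 1  1  2  3  4  4  5  6  6  7  8  9
  R[10]: 1  2  3  4  5  5  6  7  7  8  9  10
  R[11]: 1  2  3  4  5  6  7  8  8  9  10  11
  R[12]: 1  2  3  4  5  6  7  8  9  10  11  12

the unique w with this rank table is (8, 7, 1, 5, 10, 4, 11, 3, 12, 2, 6, 9).

Rothe diagram D(w) (31 cells), 11 SE-corners (essential conditions):

[(1, 7, 0), (2, 6, 0), (5, 4, 1), (5, 6, 2), (5, 9, 4), (7, 3, 1), (7, 6, 3), (7, 9, 5), (9, 2, 1), (9, 6, 4), (9, 9, 6)]
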